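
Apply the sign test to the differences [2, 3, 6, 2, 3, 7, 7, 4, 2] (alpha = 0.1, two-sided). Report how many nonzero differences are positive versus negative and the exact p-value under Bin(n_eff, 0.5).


Step 1: Discard zero differences. Original n = 9; n_eff = number of nonzero differences = 9.
Nonzero differences (with sign): +2, +3, +6, +2, +3, +7, +7, +4, +2
Step 2: Count signs: positive = 9, negative = 0.
Step 3: Under H0: P(positive) = 0.5, so the number of positives S ~ Bin(9, 0.5).
Step 4: Two-sided exact p-value = sum of Bin(9,0.5) probabilities at or below the observed probability = 0.003906.
Step 5: alpha = 0.1. reject H0.

n_eff = 9, pos = 9, neg = 0, p = 0.003906, reject H0.


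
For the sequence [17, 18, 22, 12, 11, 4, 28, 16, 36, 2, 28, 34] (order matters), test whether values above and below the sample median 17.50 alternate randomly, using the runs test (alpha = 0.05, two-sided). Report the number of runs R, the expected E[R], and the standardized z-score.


Step 1: Compute median = 17.50; label A = above, B = below.
Labels in order: BAABBBABABAA  (n_A = 6, n_B = 6)
Step 2: Count runs R = 8.
Step 3: Under H0 (random ordering), E[R] = 2*n_A*n_B/(n_A+n_B) + 1 = 2*6*6/12 + 1 = 7.0000.
        Var[R] = 2*n_A*n_B*(2*n_A*n_B - n_A - n_B) / ((n_A+n_B)^2 * (n_A+n_B-1)) = 4320/1584 = 2.7273.
        SD[R] = 1.6514.
Step 4: Continuity-corrected z = (R - 0.5 - E[R]) / SD[R] = (8 - 0.5 - 7.0000) / 1.6514 = 0.3028.
Step 5: Two-sided p-value via normal approximation = 2*(1 - Phi(|z|)) = 0.762069.
Step 6: alpha = 0.05. fail to reject H0.

R = 8, z = 0.3028, p = 0.762069, fail to reject H0.


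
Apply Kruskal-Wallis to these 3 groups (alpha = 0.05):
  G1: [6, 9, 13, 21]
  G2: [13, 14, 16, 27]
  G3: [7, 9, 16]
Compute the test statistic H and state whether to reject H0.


Step 1: Combine all N = 11 observations and assign midranks.
sorted (value, group, rank): (6,G1,1), (7,G3,2), (9,G1,3.5), (9,G3,3.5), (13,G1,5.5), (13,G2,5.5), (14,G2,7), (16,G2,8.5), (16,G3,8.5), (21,G1,10), (27,G2,11)
Step 2: Sum ranks within each group.
R_1 = 20 (n_1 = 4)
R_2 = 32 (n_2 = 4)
R_3 = 14 (n_3 = 3)
Step 3: H = 12/(N(N+1)) * sum(R_i^2/n_i) - 3(N+1)
     = 12/(11*12) * (20^2/4 + 32^2/4 + 14^2/3) - 3*12
     = 0.090909 * 421.333 - 36
     = 2.303030.
Step 4: Ties present; correction factor C = 1 - 18/(11^3 - 11) = 0.986364. Corrected H = 2.303030 / 0.986364 = 2.334869.
Step 5: Under H0, H ~ chi^2(2); p-value = 0.311164.
Step 6: alpha = 0.05. fail to reject H0.

H = 2.3349, df = 2, p = 0.311164, fail to reject H0.


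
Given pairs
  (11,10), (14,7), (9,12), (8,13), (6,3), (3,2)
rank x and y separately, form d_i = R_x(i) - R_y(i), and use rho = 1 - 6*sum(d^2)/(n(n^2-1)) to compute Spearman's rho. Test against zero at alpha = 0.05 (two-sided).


Step 1: Rank x and y separately (midranks; no ties here).
rank(x): 11->5, 14->6, 9->4, 8->3, 6->2, 3->1
rank(y): 10->4, 7->3, 12->5, 13->6, 3->2, 2->1
Step 2: d_i = R_x(i) - R_y(i); compute d_i^2.
  (5-4)^2=1, (6-3)^2=9, (4-5)^2=1, (3-6)^2=9, (2-2)^2=0, (1-1)^2=0
sum(d^2) = 20.
Step 3: rho = 1 - 6*20 / (6*(6^2 - 1)) = 1 - 120/210 = 0.428571.
Step 4: Under H0, t = rho * sqrt((n-2)/(1-rho^2)) = 0.9487 ~ t(4).
Step 5: Two-sided p-value from the t-distribution with 4 df = 0.396501.
Step 6: alpha = 0.05. fail to reject H0.

rho = 0.4286, p = 0.396501, fail to reject H0 at alpha = 0.05.


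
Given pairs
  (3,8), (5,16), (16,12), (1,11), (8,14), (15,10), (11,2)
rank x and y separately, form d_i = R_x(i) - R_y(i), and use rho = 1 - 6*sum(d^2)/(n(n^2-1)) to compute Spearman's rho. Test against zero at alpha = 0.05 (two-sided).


Step 1: Rank x and y separately (midranks; no ties here).
rank(x): 3->2, 5->3, 16->7, 1->1, 8->4, 15->6, 11->5
rank(y): 8->2, 16->7, 12->5, 11->4, 14->6, 10->3, 2->1
Step 2: d_i = R_x(i) - R_y(i); compute d_i^2.
  (2-2)^2=0, (3-7)^2=16, (7-5)^2=4, (1-4)^2=9, (4-6)^2=4, (6-3)^2=9, (5-1)^2=16
sum(d^2) = 58.
Step 3: rho = 1 - 6*58 / (7*(7^2 - 1)) = 1 - 348/336 = -0.035714.
Step 4: Under H0, t = rho * sqrt((n-2)/(1-rho^2)) = -0.0799 ~ t(5).
Step 5: Two-sided p-value from the t-distribution with 5 df = 0.939408.
Step 6: alpha = 0.05. fail to reject H0.

rho = -0.0357, p = 0.939408, fail to reject H0 at alpha = 0.05.


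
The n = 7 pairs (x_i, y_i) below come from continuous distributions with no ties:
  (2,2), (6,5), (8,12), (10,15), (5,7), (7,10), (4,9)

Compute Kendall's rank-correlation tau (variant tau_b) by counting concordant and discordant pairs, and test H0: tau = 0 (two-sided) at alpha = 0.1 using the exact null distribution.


Step 1: Enumerate the 21 unordered pairs (i,j) with i<j and classify each by sign(x_j-x_i) * sign(y_j-y_i).
  (1,2):dx=+4,dy=+3->C; (1,3):dx=+6,dy=+10->C; (1,4):dx=+8,dy=+13->C; (1,5):dx=+3,dy=+5->C
  (1,6):dx=+5,dy=+8->C; (1,7):dx=+2,dy=+7->C; (2,3):dx=+2,dy=+7->C; (2,4):dx=+4,dy=+10->C
  (2,5):dx=-1,dy=+2->D; (2,6):dx=+1,dy=+5->C; (2,7):dx=-2,dy=+4->D; (3,4):dx=+2,dy=+3->C
  (3,5):dx=-3,dy=-5->C; (3,6):dx=-1,dy=-2->C; (3,7):dx=-4,dy=-3->C; (4,5):dx=-5,dy=-8->C
  (4,6):dx=-3,dy=-5->C; (4,7):dx=-6,dy=-6->C; (5,6):dx=+2,dy=+3->C; (5,7):dx=-1,dy=+2->D
  (6,7):dx=-3,dy=-1->C
Step 2: C = 18, D = 3, total pairs = 21.
Step 3: tau = (C - D)/(n(n-1)/2) = (18 - 3)/21 = 0.714286.
Step 4: Exact two-sided p-value (enumerate n! = 5040 permutations of y under H0): p = 0.030159.
Step 5: alpha = 0.1. reject H0.

tau_b = 0.7143 (C=18, D=3), p = 0.030159, reject H0.


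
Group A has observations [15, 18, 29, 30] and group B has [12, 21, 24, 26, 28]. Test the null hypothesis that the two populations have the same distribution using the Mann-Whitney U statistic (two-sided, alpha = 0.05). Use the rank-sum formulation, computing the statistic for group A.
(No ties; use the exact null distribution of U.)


Step 1: Combine and sort all 9 observations; assign midranks.
sorted (value, group): (12,Y), (15,X), (18,X), (21,Y), (24,Y), (26,Y), (28,Y), (29,X), (30,X)
ranks: 12->1, 15->2, 18->3, 21->4, 24->5, 26->6, 28->7, 29->8, 30->9
Step 2: Rank sum for X: R1 = 2 + 3 + 8 + 9 = 22.
Step 3: U_X = R1 - n1(n1+1)/2 = 22 - 4*5/2 = 22 - 10 = 12.
       U_Y = n1*n2 - U_X = 20 - 12 = 8.
Step 4: No ties, so the exact null distribution of U (based on enumerating the C(9,4) = 126 equally likely rank assignments) gives the two-sided p-value.
Step 5: p-value = 0.730159; compare to alpha = 0.05. fail to reject H0.

U_X = 12, p = 0.730159, fail to reject H0 at alpha = 0.05.


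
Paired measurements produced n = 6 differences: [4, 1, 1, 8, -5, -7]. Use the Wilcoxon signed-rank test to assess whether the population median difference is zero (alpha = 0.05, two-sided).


Step 1: Drop any zero differences (none here) and take |d_i|.
|d| = [4, 1, 1, 8, 5, 7]
Step 2: Midrank |d_i| (ties get averaged ranks).
ranks: |4|->3, |1|->1.5, |1|->1.5, |8|->6, |5|->4, |7|->5
Step 3: Attach original signs; sum ranks with positive sign and with negative sign.
W+ = 3 + 1.5 + 1.5 + 6 = 12
W- = 4 + 5 = 9
(Check: W+ + W- = 21 should equal n(n+1)/2 = 21.)
Step 4: Test statistic W = min(W+, W-) = 9.
Step 5: Ties in |d|, so use the tie-corrected normal approximation.
        E[W] = n(n+1)/4 = 6*7/4 = 10.5.
        Tie groups: |d|=1 (t=2); sum(t^3 - t) = 6.
        Var[W] = n(n+1)(2n+1)/24 - sum(t^3-t)/48 = 546/24 - 6/48 = 22.625.
        z = (W - E[W]) / sqrt(Var[W]) = (9 - 10.5) / 4.7566 = -0.3154.
        Two-sided p = 2*Phi(z) = 0.752494.
Step 6: alpha = 0.05. fail to reject H0.

W+ = 12, W- = 9, W = min = 9, p = 0.752494, fail to reject H0.


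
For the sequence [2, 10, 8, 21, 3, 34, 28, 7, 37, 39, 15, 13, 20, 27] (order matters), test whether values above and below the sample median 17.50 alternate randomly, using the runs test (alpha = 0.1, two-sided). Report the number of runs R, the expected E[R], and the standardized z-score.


Step 1: Compute median = 17.50; label A = above, B = below.
Labels in order: BBBABAABAABBAA  (n_A = 7, n_B = 7)
Step 2: Count runs R = 8.
Step 3: Under H0 (random ordering), E[R] = 2*n_A*n_B/(n_A+n_B) + 1 = 2*7*7/14 + 1 = 8.0000.
        Var[R] = 2*n_A*n_B*(2*n_A*n_B - n_A - n_B) / ((n_A+n_B)^2 * (n_A+n_B-1)) = 8232/2548 = 3.2308.
        SD[R] = 1.7974.
Step 4: R = E[R], so z = 0 with no continuity correction.
Step 5: Two-sided p-value via normal approximation = 2*(1 - Phi(|z|)) = 1.000000.
Step 6: alpha = 0.1. fail to reject H0.

R = 8, z = 0.0000, p = 1.000000, fail to reject H0.


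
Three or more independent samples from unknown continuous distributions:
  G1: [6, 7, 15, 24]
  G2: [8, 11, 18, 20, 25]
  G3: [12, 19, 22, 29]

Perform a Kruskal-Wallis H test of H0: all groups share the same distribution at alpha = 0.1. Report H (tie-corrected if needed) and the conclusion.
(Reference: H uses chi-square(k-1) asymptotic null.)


Step 1: Combine all N = 13 observations and assign midranks.
sorted (value, group, rank): (6,G1,1), (7,G1,2), (8,G2,3), (11,G2,4), (12,G3,5), (15,G1,6), (18,G2,7), (19,G3,8), (20,G2,9), (22,G3,10), (24,G1,11), (25,G2,12), (29,G3,13)
Step 2: Sum ranks within each group.
R_1 = 20 (n_1 = 4)
R_2 = 35 (n_2 = 5)
R_3 = 36 (n_3 = 4)
Step 3: H = 12/(N(N+1)) * sum(R_i^2/n_i) - 3(N+1)
     = 12/(13*14) * (20^2/4 + 35^2/5 + 36^2/4) - 3*14
     = 0.065934 * 669 - 42
     = 2.109890.
Step 4: No ties, so H is used without correction.
Step 5: Under H0, H ~ chi^2(2); p-value = 0.348212.
Step 6: alpha = 0.1. fail to reject H0.

H = 2.1099, df = 2, p = 0.348212, fail to reject H0.


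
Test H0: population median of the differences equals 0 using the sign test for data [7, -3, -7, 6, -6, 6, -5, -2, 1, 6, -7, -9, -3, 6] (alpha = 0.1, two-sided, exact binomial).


Step 1: Discard zero differences. Original n = 14; n_eff = number of nonzero differences = 14.
Nonzero differences (with sign): +7, -3, -7, +6, -6, +6, -5, -2, +1, +6, -7, -9, -3, +6
Step 2: Count signs: positive = 6, negative = 8.
Step 3: Under H0: P(positive) = 0.5, so the number of positives S ~ Bin(14, 0.5).
Step 4: Two-sided exact p-value = sum of Bin(14,0.5) probabilities at or below the observed probability = 0.790527.
Step 5: alpha = 0.1. fail to reject H0.

n_eff = 14, pos = 6, neg = 8, p = 0.790527, fail to reject H0.


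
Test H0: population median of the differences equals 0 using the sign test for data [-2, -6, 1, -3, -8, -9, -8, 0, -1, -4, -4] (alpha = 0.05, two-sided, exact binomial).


Step 1: Discard zero differences. Original n = 11; n_eff = number of nonzero differences = 10.
Nonzero differences (with sign): -2, -6, +1, -3, -8, -9, -8, -1, -4, -4
Step 2: Count signs: positive = 1, negative = 9.
Step 3: Under H0: P(positive) = 0.5, so the number of positives S ~ Bin(10, 0.5).
Step 4: Two-sided exact p-value = sum of Bin(10,0.5) probabilities at or below the observed probability = 0.021484.
Step 5: alpha = 0.05. reject H0.

n_eff = 10, pos = 1, neg = 9, p = 0.021484, reject H0.


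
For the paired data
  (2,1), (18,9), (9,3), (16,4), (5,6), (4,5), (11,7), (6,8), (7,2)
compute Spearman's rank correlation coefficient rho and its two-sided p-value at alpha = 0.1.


Step 1: Rank x and y separately (midranks; no ties here).
rank(x): 2->1, 18->9, 9->6, 16->8, 5->3, 4->2, 11->7, 6->4, 7->5
rank(y): 1->1, 9->9, 3->3, 4->4, 6->6, 5->5, 7->7, 8->8, 2->2
Step 2: d_i = R_x(i) - R_y(i); compute d_i^2.
  (1-1)^2=0, (9-9)^2=0, (6-3)^2=9, (8-4)^2=16, (3-6)^2=9, (2-5)^2=9, (7-7)^2=0, (4-8)^2=16, (5-2)^2=9
sum(d^2) = 68.
Step 3: rho = 1 - 6*68 / (9*(9^2 - 1)) = 1 - 408/720 = 0.433333.
Step 4: Under H0, t = rho * sqrt((n-2)/(1-rho^2)) = 1.2721 ~ t(7).
Step 5: Two-sided p-value from the t-distribution with 7 df = 0.243952.
Step 6: alpha = 0.1. fail to reject H0.

rho = 0.4333, p = 0.243952, fail to reject H0 at alpha = 0.1.


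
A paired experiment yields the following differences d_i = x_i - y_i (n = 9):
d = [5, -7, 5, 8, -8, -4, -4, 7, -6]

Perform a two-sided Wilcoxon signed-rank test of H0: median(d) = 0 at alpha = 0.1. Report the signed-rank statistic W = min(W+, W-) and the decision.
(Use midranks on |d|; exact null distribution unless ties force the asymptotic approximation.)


Step 1: Drop any zero differences (none here) and take |d_i|.
|d| = [5, 7, 5, 8, 8, 4, 4, 7, 6]
Step 2: Midrank |d_i| (ties get averaged ranks).
ranks: |5|->3.5, |7|->6.5, |5|->3.5, |8|->8.5, |8|->8.5, |4|->1.5, |4|->1.5, |7|->6.5, |6|->5
Step 3: Attach original signs; sum ranks with positive sign and with negative sign.
W+ = 3.5 + 3.5 + 8.5 + 6.5 = 22
W- = 6.5 + 8.5 + 1.5 + 1.5 + 5 = 23
(Check: W+ + W- = 45 should equal n(n+1)/2 = 45.)
Step 4: Test statistic W = min(W+, W-) = 22.
Step 5: Ties in |d|, so use the tie-corrected normal approximation.
        E[W] = n(n+1)/4 = 9*10/4 = 22.5.
        Tie groups: |d|=4 (t=2), |d|=5 (t=2), |d|=7 (t=2), |d|=8 (t=2); sum(t^3 - t) = 24.
        Var[W] = n(n+1)(2n+1)/24 - sum(t^3-t)/48 = 1710/24 - 24/48 = 70.75.
        z = (W - E[W]) / sqrt(Var[W]) = (22 - 22.5) / 8.4113 = -0.0594.
        Two-sided p = 2*Phi(z) = 0.952599.
Step 6: alpha = 0.1. fail to reject H0.

W+ = 22, W- = 23, W = min = 22, p = 0.952599, fail to reject H0.


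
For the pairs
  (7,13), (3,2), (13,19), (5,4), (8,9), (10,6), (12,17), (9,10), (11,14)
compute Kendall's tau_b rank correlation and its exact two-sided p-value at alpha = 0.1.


Step 1: Enumerate the 36 unordered pairs (i,j) with i<j and classify each by sign(x_j-x_i) * sign(y_j-y_i).
  (1,2):dx=-4,dy=-11->C; (1,3):dx=+6,dy=+6->C; (1,4):dx=-2,dy=-9->C; (1,5):dx=+1,dy=-4->D
  (1,6):dx=+3,dy=-7->D; (1,7):dx=+5,dy=+4->C; (1,8):dx=+2,dy=-3->D; (1,9):dx=+4,dy=+1->C
  (2,3):dx=+10,dy=+17->C; (2,4):dx=+2,dy=+2->C; (2,5):dx=+5,dy=+7->C; (2,6):dx=+7,dy=+4->C
  (2,7):dx=+9,dy=+15->C; (2,8):dx=+6,dy=+8->C; (2,9):dx=+8,dy=+12->C; (3,4):dx=-8,dy=-15->C
  (3,5):dx=-5,dy=-10->C; (3,6):dx=-3,dy=-13->C; (3,7):dx=-1,dy=-2->C; (3,8):dx=-4,dy=-9->C
  (3,9):dx=-2,dy=-5->C; (4,5):dx=+3,dy=+5->C; (4,6):dx=+5,dy=+2->C; (4,7):dx=+7,dy=+13->C
  (4,8):dx=+4,dy=+6->C; (4,9):dx=+6,dy=+10->C; (5,6):dx=+2,dy=-3->D; (5,7):dx=+4,dy=+8->C
  (5,8):dx=+1,dy=+1->C; (5,9):dx=+3,dy=+5->C; (6,7):dx=+2,dy=+11->C; (6,8):dx=-1,dy=+4->D
  (6,9):dx=+1,dy=+8->C; (7,8):dx=-3,dy=-7->C; (7,9):dx=-1,dy=-3->C; (8,9):dx=+2,dy=+4->C
Step 2: C = 31, D = 5, total pairs = 36.
Step 3: tau = (C - D)/(n(n-1)/2) = (31 - 5)/36 = 0.722222.
Step 4: Exact two-sided p-value (enumerate n! = 362880 permutations of y under H0): p = 0.005886.
Step 5: alpha = 0.1. reject H0.

tau_b = 0.7222 (C=31, D=5), p = 0.005886, reject H0.


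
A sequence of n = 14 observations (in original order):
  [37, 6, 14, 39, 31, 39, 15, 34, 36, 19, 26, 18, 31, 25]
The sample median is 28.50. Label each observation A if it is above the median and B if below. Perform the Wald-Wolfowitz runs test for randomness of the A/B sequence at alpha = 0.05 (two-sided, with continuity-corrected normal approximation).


Step 1: Compute median = 28.50; label A = above, B = below.
Labels in order: ABBAAABAABBBAB  (n_A = 7, n_B = 7)
Step 2: Count runs R = 8.
Step 3: Under H0 (random ordering), E[R] = 2*n_A*n_B/(n_A+n_B) + 1 = 2*7*7/14 + 1 = 8.0000.
        Var[R] = 2*n_A*n_B*(2*n_A*n_B - n_A - n_B) / ((n_A+n_B)^2 * (n_A+n_B-1)) = 8232/2548 = 3.2308.
        SD[R] = 1.7974.
Step 4: R = E[R], so z = 0 with no continuity correction.
Step 5: Two-sided p-value via normal approximation = 2*(1 - Phi(|z|)) = 1.000000.
Step 6: alpha = 0.05. fail to reject H0.

R = 8, z = 0.0000, p = 1.000000, fail to reject H0.


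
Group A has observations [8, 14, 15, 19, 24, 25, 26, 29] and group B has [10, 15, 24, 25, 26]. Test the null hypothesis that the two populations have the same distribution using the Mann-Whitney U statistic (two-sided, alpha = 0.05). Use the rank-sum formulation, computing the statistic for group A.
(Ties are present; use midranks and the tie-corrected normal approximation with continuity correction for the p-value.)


Step 1: Combine and sort all 13 observations; assign midranks.
sorted (value, group): (8,X), (10,Y), (14,X), (15,X), (15,Y), (19,X), (24,X), (24,Y), (25,X), (25,Y), (26,X), (26,Y), (29,X)
ranks: 8->1, 10->2, 14->3, 15->4.5, 15->4.5, 19->6, 24->7.5, 24->7.5, 25->9.5, 25->9.5, 26->11.5, 26->11.5, 29->13
Step 2: Rank sum for X: R1 = 1 + 3 + 4.5 + 6 + 7.5 + 9.5 + 11.5 + 13 = 56.
Step 3: U_X = R1 - n1(n1+1)/2 = 56 - 8*9/2 = 56 - 36 = 20.
       U_Y = n1*n2 - U_X = 40 - 20 = 20.
Step 4: Ties are present, so use the tie-corrected normal approximation (with continuity correction) for the p-value.
Step 5: p-value = 1.000000; compare to alpha = 0.05. fail to reject H0.

U_X = 20, p = 1.000000, fail to reject H0 at alpha = 0.05.


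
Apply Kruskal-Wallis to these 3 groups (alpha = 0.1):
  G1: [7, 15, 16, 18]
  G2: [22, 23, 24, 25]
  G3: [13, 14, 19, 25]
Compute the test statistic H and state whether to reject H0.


Step 1: Combine all N = 12 observations and assign midranks.
sorted (value, group, rank): (7,G1,1), (13,G3,2), (14,G3,3), (15,G1,4), (16,G1,5), (18,G1,6), (19,G3,7), (22,G2,8), (23,G2,9), (24,G2,10), (25,G2,11.5), (25,G3,11.5)
Step 2: Sum ranks within each group.
R_1 = 16 (n_1 = 4)
R_2 = 38.5 (n_2 = 4)
R_3 = 23.5 (n_3 = 4)
Step 3: H = 12/(N(N+1)) * sum(R_i^2/n_i) - 3(N+1)
     = 12/(12*13) * (16^2/4 + 38.5^2/4 + 23.5^2/4) - 3*13
     = 0.076923 * 572.625 - 39
     = 5.048077.
Step 4: Ties present; correction factor C = 1 - 6/(12^3 - 12) = 0.996503. Corrected H = 5.048077 / 0.996503 = 5.065789.
Step 5: Under H0, H ~ chi^2(2); p-value = 0.079429.
Step 6: alpha = 0.1. reject H0.

H = 5.0658, df = 2, p = 0.079429, reject H0.


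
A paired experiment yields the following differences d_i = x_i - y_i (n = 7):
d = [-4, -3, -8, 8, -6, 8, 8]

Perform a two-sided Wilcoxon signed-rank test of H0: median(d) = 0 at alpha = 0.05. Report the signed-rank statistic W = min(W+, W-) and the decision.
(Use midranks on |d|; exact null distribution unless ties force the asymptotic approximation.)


Step 1: Drop any zero differences (none here) and take |d_i|.
|d| = [4, 3, 8, 8, 6, 8, 8]
Step 2: Midrank |d_i| (ties get averaged ranks).
ranks: |4|->2, |3|->1, |8|->5.5, |8|->5.5, |6|->3, |8|->5.5, |8|->5.5
Step 3: Attach original signs; sum ranks with positive sign and with negative sign.
W+ = 5.5 + 5.5 + 5.5 = 16.5
W- = 2 + 1 + 5.5 + 3 = 11.5
(Check: W+ + W- = 28 should equal n(n+1)/2 = 28.)
Step 4: Test statistic W = min(W+, W-) = 11.5.
Step 5: Ties in |d|, so use the tie-corrected normal approximation.
        E[W] = n(n+1)/4 = 7*8/4 = 14.
        Tie groups: |d|=8 (t=4); sum(t^3 - t) = 60.
        Var[W] = n(n+1)(2n+1)/24 - sum(t^3-t)/48 = 840/24 - 60/48 = 33.75.
        z = (W - E[W]) / sqrt(Var[W]) = (11.5 - 14) / 5.8095 = -0.4303.
        Two-sided p = 2*Phi(z) = 0.666955.
Step 6: alpha = 0.05. fail to reject H0.

W+ = 16.5, W- = 11.5, W = min = 11.5, p = 0.666955, fail to reject H0.


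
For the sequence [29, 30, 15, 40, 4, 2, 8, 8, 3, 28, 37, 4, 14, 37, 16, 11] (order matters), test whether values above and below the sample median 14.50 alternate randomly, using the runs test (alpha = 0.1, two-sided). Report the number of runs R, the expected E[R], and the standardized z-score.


Step 1: Compute median = 14.50; label A = above, B = below.
Labels in order: AAAABBBBBAABBAAB  (n_A = 8, n_B = 8)
Step 2: Count runs R = 6.
Step 3: Under H0 (random ordering), E[R] = 2*n_A*n_B/(n_A+n_B) + 1 = 2*8*8/16 + 1 = 9.0000.
        Var[R] = 2*n_A*n_B*(2*n_A*n_B - n_A - n_B) / ((n_A+n_B)^2 * (n_A+n_B-1)) = 14336/3840 = 3.7333.
        SD[R] = 1.9322.
Step 4: Continuity-corrected z = (R + 0.5 - E[R]) / SD[R] = (6 + 0.5 - 9.0000) / 1.9322 = -1.2939.
Step 5: Two-sided p-value via normal approximation = 2*(1 - Phi(|z|)) = 0.195709.
Step 6: alpha = 0.1. fail to reject H0.

R = 6, z = -1.2939, p = 0.195709, fail to reject H0.


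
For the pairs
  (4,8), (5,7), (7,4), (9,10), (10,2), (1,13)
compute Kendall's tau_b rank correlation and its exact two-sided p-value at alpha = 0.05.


Step 1: Enumerate the 15 unordered pairs (i,j) with i<j and classify each by sign(x_j-x_i) * sign(y_j-y_i).
  (1,2):dx=+1,dy=-1->D; (1,3):dx=+3,dy=-4->D; (1,4):dx=+5,dy=+2->C; (1,5):dx=+6,dy=-6->D
  (1,6):dx=-3,dy=+5->D; (2,3):dx=+2,dy=-3->D; (2,4):dx=+4,dy=+3->C; (2,5):dx=+5,dy=-5->D
  (2,6):dx=-4,dy=+6->D; (3,4):dx=+2,dy=+6->C; (3,5):dx=+3,dy=-2->D; (3,6):dx=-6,dy=+9->D
  (4,5):dx=+1,dy=-8->D; (4,6):dx=-8,dy=+3->D; (5,6):dx=-9,dy=+11->D
Step 2: C = 3, D = 12, total pairs = 15.
Step 3: tau = (C - D)/(n(n-1)/2) = (3 - 12)/15 = -0.600000.
Step 4: Exact two-sided p-value (enumerate n! = 720 permutations of y under H0): p = 0.136111.
Step 5: alpha = 0.05. fail to reject H0.

tau_b = -0.6000 (C=3, D=12), p = 0.136111, fail to reject H0.


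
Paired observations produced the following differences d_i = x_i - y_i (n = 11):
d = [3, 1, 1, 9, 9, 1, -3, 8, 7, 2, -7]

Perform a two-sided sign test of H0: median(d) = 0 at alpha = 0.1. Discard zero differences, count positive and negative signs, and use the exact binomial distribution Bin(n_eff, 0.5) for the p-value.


Step 1: Discard zero differences. Original n = 11; n_eff = number of nonzero differences = 11.
Nonzero differences (with sign): +3, +1, +1, +9, +9, +1, -3, +8, +7, +2, -7
Step 2: Count signs: positive = 9, negative = 2.
Step 3: Under H0: P(positive) = 0.5, so the number of positives S ~ Bin(11, 0.5).
Step 4: Two-sided exact p-value = sum of Bin(11,0.5) probabilities at or below the observed probability = 0.065430.
Step 5: alpha = 0.1. reject H0.

n_eff = 11, pos = 9, neg = 2, p = 0.065430, reject H0.


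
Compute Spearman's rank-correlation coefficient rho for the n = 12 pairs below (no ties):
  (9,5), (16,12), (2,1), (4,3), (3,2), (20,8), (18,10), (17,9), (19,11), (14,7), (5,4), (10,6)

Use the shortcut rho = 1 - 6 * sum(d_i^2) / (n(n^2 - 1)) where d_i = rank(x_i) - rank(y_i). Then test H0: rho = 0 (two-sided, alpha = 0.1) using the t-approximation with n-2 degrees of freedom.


Step 1: Rank x and y separately (midranks; no ties here).
rank(x): 9->5, 16->8, 2->1, 4->3, 3->2, 20->12, 18->10, 17->9, 19->11, 14->7, 5->4, 10->6
rank(y): 5->5, 12->12, 1->1, 3->3, 2->2, 8->8, 10->10, 9->9, 11->11, 7->7, 4->4, 6->6
Step 2: d_i = R_x(i) - R_y(i); compute d_i^2.
  (5-5)^2=0, (8-12)^2=16, (1-1)^2=0, (3-3)^2=0, (2-2)^2=0, (12-8)^2=16, (10-10)^2=0, (9-9)^2=0, (11-11)^2=0, (7-7)^2=0, (4-4)^2=0, (6-6)^2=0
sum(d^2) = 32.
Step 3: rho = 1 - 6*32 / (12*(12^2 - 1)) = 1 - 192/1716 = 0.888112.
Step 4: Under H0, t = rho * sqrt((n-2)/(1-rho^2)) = 6.1103 ~ t(10).
Step 5: Two-sided p-value from the t-distribution with 10 df = 0.000114.
Step 6: alpha = 0.1. reject H0.

rho = 0.8881, p = 0.000114, reject H0 at alpha = 0.1.


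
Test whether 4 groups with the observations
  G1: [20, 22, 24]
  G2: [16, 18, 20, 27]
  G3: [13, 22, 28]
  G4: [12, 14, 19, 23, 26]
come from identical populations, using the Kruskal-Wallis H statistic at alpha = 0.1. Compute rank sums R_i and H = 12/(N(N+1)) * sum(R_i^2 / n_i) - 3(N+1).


Step 1: Combine all N = 15 observations and assign midranks.
sorted (value, group, rank): (12,G4,1), (13,G3,2), (14,G4,3), (16,G2,4), (18,G2,5), (19,G4,6), (20,G1,7.5), (20,G2,7.5), (22,G1,9.5), (22,G3,9.5), (23,G4,11), (24,G1,12), (26,G4,13), (27,G2,14), (28,G3,15)
Step 2: Sum ranks within each group.
R_1 = 29 (n_1 = 3)
R_2 = 30.5 (n_2 = 4)
R_3 = 26.5 (n_3 = 3)
R_4 = 34 (n_4 = 5)
Step 3: H = 12/(N(N+1)) * sum(R_i^2/n_i) - 3(N+1)
     = 12/(15*16) * (29^2/3 + 30.5^2/4 + 26.5^2/3 + 34^2/5) - 3*16
     = 0.050000 * 978.179 - 48
     = 0.908958.
Step 4: Ties present; correction factor C = 1 - 12/(15^3 - 15) = 0.996429. Corrected H = 0.908958 / 0.996429 = 0.912216.
Step 5: Under H0, H ~ chi^2(3); p-value = 0.822479.
Step 6: alpha = 0.1. fail to reject H0.

H = 0.9122, df = 3, p = 0.822479, fail to reject H0.


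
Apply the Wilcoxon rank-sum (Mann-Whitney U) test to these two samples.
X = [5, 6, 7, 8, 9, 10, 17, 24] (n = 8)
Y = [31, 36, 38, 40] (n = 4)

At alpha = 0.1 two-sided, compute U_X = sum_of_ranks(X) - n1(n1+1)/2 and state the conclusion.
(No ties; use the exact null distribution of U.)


Step 1: Combine and sort all 12 observations; assign midranks.
sorted (value, group): (5,X), (6,X), (7,X), (8,X), (9,X), (10,X), (17,X), (24,X), (31,Y), (36,Y), (38,Y), (40,Y)
ranks: 5->1, 6->2, 7->3, 8->4, 9->5, 10->6, 17->7, 24->8, 31->9, 36->10, 38->11, 40->12
Step 2: Rank sum for X: R1 = 1 + 2 + 3 + 4 + 5 + 6 + 7 + 8 = 36.
Step 3: U_X = R1 - n1(n1+1)/2 = 36 - 8*9/2 = 36 - 36 = 0.
       U_Y = n1*n2 - U_X = 32 - 0 = 32.
Step 4: No ties, so the exact null distribution of U (based on enumerating the C(12,8) = 495 equally likely rank assignments) gives the two-sided p-value.
Step 5: p-value = 0.004040; compare to alpha = 0.1. reject H0.

U_X = 0, p = 0.004040, reject H0 at alpha = 0.1.


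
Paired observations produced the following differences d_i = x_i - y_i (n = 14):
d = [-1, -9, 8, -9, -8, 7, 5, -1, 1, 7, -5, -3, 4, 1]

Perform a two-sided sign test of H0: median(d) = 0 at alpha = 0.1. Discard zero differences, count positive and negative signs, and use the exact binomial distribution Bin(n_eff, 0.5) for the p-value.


Step 1: Discard zero differences. Original n = 14; n_eff = number of nonzero differences = 14.
Nonzero differences (with sign): -1, -9, +8, -9, -8, +7, +5, -1, +1, +7, -5, -3, +4, +1
Step 2: Count signs: positive = 7, negative = 7.
Step 3: Under H0: P(positive) = 0.5, so the number of positives S ~ Bin(14, 0.5).
Step 4: Two-sided exact p-value = sum of Bin(14,0.5) probabilities at or below the observed probability = 1.000000.
Step 5: alpha = 0.1. fail to reject H0.

n_eff = 14, pos = 7, neg = 7, p = 1.000000, fail to reject H0.


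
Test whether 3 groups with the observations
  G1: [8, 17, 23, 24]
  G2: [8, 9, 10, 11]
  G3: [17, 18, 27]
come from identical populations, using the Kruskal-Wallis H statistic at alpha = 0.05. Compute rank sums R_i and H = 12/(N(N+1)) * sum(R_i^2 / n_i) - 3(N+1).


Step 1: Combine all N = 11 observations and assign midranks.
sorted (value, group, rank): (8,G1,1.5), (8,G2,1.5), (9,G2,3), (10,G2,4), (11,G2,5), (17,G1,6.5), (17,G3,6.5), (18,G3,8), (23,G1,9), (24,G1,10), (27,G3,11)
Step 2: Sum ranks within each group.
R_1 = 27 (n_1 = 4)
R_2 = 13.5 (n_2 = 4)
R_3 = 25.5 (n_3 = 3)
Step 3: H = 12/(N(N+1)) * sum(R_i^2/n_i) - 3(N+1)
     = 12/(11*12) * (27^2/4 + 13.5^2/4 + 25.5^2/3) - 3*12
     = 0.090909 * 444.562 - 36
     = 4.414773.
Step 4: Ties present; correction factor C = 1 - 12/(11^3 - 11) = 0.990909. Corrected H = 4.414773 / 0.990909 = 4.455275.
Step 5: Under H0, H ~ chi^2(2); p-value = 0.107783.
Step 6: alpha = 0.05. fail to reject H0.

H = 4.4553, df = 2, p = 0.107783, fail to reject H0.


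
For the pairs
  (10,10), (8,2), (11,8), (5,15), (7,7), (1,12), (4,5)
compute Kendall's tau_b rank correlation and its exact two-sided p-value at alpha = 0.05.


Step 1: Enumerate the 21 unordered pairs (i,j) with i<j and classify each by sign(x_j-x_i) * sign(y_j-y_i).
  (1,2):dx=-2,dy=-8->C; (1,3):dx=+1,dy=-2->D; (1,4):dx=-5,dy=+5->D; (1,5):dx=-3,dy=-3->C
  (1,6):dx=-9,dy=+2->D; (1,7):dx=-6,dy=-5->C; (2,3):dx=+3,dy=+6->C; (2,4):dx=-3,dy=+13->D
  (2,5):dx=-1,dy=+5->D; (2,6):dx=-7,dy=+10->D; (2,7):dx=-4,dy=+3->D; (3,4):dx=-6,dy=+7->D
  (3,5):dx=-4,dy=-1->C; (3,6):dx=-10,dy=+4->D; (3,7):dx=-7,dy=-3->C; (4,5):dx=+2,dy=-8->D
  (4,6):dx=-4,dy=-3->C; (4,7):dx=-1,dy=-10->C; (5,6):dx=-6,dy=+5->D; (5,7):dx=-3,dy=-2->C
  (6,7):dx=+3,dy=-7->D
Step 2: C = 9, D = 12, total pairs = 21.
Step 3: tau = (C - D)/(n(n-1)/2) = (9 - 12)/21 = -0.142857.
Step 4: Exact two-sided p-value (enumerate n! = 5040 permutations of y under H0): p = 0.772619.
Step 5: alpha = 0.05. fail to reject H0.

tau_b = -0.1429 (C=9, D=12), p = 0.772619, fail to reject H0.


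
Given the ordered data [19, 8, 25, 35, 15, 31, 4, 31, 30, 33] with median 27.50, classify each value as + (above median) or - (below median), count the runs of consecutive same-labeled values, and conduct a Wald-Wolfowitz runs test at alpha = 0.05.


Step 1: Compute median = 27.50; label A = above, B = below.
Labels in order: BBBABABAAA  (n_A = 5, n_B = 5)
Step 2: Count runs R = 6.
Step 3: Under H0 (random ordering), E[R] = 2*n_A*n_B/(n_A+n_B) + 1 = 2*5*5/10 + 1 = 6.0000.
        Var[R] = 2*n_A*n_B*(2*n_A*n_B - n_A - n_B) / ((n_A+n_B)^2 * (n_A+n_B-1)) = 2000/900 = 2.2222.
        SD[R] = 1.4907.
Step 4: R = E[R], so z = 0 with no continuity correction.
Step 5: Two-sided p-value via normal approximation = 2*(1 - Phi(|z|)) = 1.000000.
Step 6: alpha = 0.05. fail to reject H0.

R = 6, z = 0.0000, p = 1.000000, fail to reject H0.


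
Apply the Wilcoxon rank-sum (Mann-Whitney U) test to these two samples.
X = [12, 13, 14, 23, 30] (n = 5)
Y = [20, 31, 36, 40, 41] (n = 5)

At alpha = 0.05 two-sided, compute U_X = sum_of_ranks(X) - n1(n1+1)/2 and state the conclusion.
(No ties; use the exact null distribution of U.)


Step 1: Combine and sort all 10 observations; assign midranks.
sorted (value, group): (12,X), (13,X), (14,X), (20,Y), (23,X), (30,X), (31,Y), (36,Y), (40,Y), (41,Y)
ranks: 12->1, 13->2, 14->3, 20->4, 23->5, 30->6, 31->7, 36->8, 40->9, 41->10
Step 2: Rank sum for X: R1 = 1 + 2 + 3 + 5 + 6 = 17.
Step 3: U_X = R1 - n1(n1+1)/2 = 17 - 5*6/2 = 17 - 15 = 2.
       U_Y = n1*n2 - U_X = 25 - 2 = 23.
Step 4: No ties, so the exact null distribution of U (based on enumerating the C(10,5) = 252 equally likely rank assignments) gives the two-sided p-value.
Step 5: p-value = 0.031746; compare to alpha = 0.05. reject H0.

U_X = 2, p = 0.031746, reject H0 at alpha = 0.05.


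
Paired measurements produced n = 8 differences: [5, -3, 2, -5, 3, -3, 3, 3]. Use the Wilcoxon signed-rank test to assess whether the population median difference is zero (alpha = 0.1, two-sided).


Step 1: Drop any zero differences (none here) and take |d_i|.
|d| = [5, 3, 2, 5, 3, 3, 3, 3]
Step 2: Midrank |d_i| (ties get averaged ranks).
ranks: |5|->7.5, |3|->4, |2|->1, |5|->7.5, |3|->4, |3|->4, |3|->4, |3|->4
Step 3: Attach original signs; sum ranks with positive sign and with negative sign.
W+ = 7.5 + 1 + 4 + 4 + 4 = 20.5
W- = 4 + 7.5 + 4 = 15.5
(Check: W+ + W- = 36 should equal n(n+1)/2 = 36.)
Step 4: Test statistic W = min(W+, W-) = 15.5.
Step 5: Ties in |d|, so use the tie-corrected normal approximation.
        E[W] = n(n+1)/4 = 8*9/4 = 18.
        Tie groups: |d|=3 (t=5), |d|=5 (t=2); sum(t^3 - t) = 126.
        Var[W] = n(n+1)(2n+1)/24 - sum(t^3-t)/48 = 1224/24 - 126/48 = 48.375.
        z = (W - E[W]) / sqrt(Var[W]) = (15.5 - 18) / 6.9552 = -0.3594.
        Two-sided p = 2*Phi(z) = 0.719264.
Step 6: alpha = 0.1. fail to reject H0.

W+ = 20.5, W- = 15.5, W = min = 15.5, p = 0.719264, fail to reject H0.


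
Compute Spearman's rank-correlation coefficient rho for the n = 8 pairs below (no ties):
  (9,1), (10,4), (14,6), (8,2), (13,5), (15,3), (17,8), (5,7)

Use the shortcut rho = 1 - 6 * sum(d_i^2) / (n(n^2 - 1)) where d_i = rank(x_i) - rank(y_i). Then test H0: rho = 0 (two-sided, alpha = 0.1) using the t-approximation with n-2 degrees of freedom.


Step 1: Rank x and y separately (midranks; no ties here).
rank(x): 9->3, 10->4, 14->6, 8->2, 13->5, 15->7, 17->8, 5->1
rank(y): 1->1, 4->4, 6->6, 2->2, 5->5, 3->3, 8->8, 7->7
Step 2: d_i = R_x(i) - R_y(i); compute d_i^2.
  (3-1)^2=4, (4-4)^2=0, (6-6)^2=0, (2-2)^2=0, (5-5)^2=0, (7-3)^2=16, (8-8)^2=0, (1-7)^2=36
sum(d^2) = 56.
Step 3: rho = 1 - 6*56 / (8*(8^2 - 1)) = 1 - 336/504 = 0.333333.
Step 4: Under H0, t = rho * sqrt((n-2)/(1-rho^2)) = 0.8660 ~ t(6).
Step 5: Two-sided p-value from the t-distribution with 6 df = 0.419753.
Step 6: alpha = 0.1. fail to reject H0.

rho = 0.3333, p = 0.419753, fail to reject H0 at alpha = 0.1.


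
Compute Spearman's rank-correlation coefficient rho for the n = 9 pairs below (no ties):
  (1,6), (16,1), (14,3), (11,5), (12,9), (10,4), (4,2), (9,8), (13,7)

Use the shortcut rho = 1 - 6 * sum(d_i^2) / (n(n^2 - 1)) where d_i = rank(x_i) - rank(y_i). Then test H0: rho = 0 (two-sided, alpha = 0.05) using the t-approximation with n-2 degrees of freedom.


Step 1: Rank x and y separately (midranks; no ties here).
rank(x): 1->1, 16->9, 14->8, 11->5, 12->6, 10->4, 4->2, 9->3, 13->7
rank(y): 6->6, 1->1, 3->3, 5->5, 9->9, 4->4, 2->2, 8->8, 7->7
Step 2: d_i = R_x(i) - R_y(i); compute d_i^2.
  (1-6)^2=25, (9-1)^2=64, (8-3)^2=25, (5-5)^2=0, (6-9)^2=9, (4-4)^2=0, (2-2)^2=0, (3-8)^2=25, (7-7)^2=0
sum(d^2) = 148.
Step 3: rho = 1 - 6*148 / (9*(9^2 - 1)) = 1 - 888/720 = -0.233333.
Step 4: Under H0, t = rho * sqrt((n-2)/(1-rho^2)) = -0.6349 ~ t(7).
Step 5: Two-sided p-value from the t-distribution with 7 df = 0.545699.
Step 6: alpha = 0.05. fail to reject H0.

rho = -0.2333, p = 0.545699, fail to reject H0 at alpha = 0.05.


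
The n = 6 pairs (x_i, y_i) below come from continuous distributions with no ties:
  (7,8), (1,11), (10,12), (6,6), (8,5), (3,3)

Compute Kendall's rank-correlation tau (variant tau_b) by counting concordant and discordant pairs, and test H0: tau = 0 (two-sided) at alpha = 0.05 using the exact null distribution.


Step 1: Enumerate the 15 unordered pairs (i,j) with i<j and classify each by sign(x_j-x_i) * sign(y_j-y_i).
  (1,2):dx=-6,dy=+3->D; (1,3):dx=+3,dy=+4->C; (1,4):dx=-1,dy=-2->C; (1,5):dx=+1,dy=-3->D
  (1,6):dx=-4,dy=-5->C; (2,3):dx=+9,dy=+1->C; (2,4):dx=+5,dy=-5->D; (2,5):dx=+7,dy=-6->D
  (2,6):dx=+2,dy=-8->D; (3,4):dx=-4,dy=-6->C; (3,5):dx=-2,dy=-7->C; (3,6):dx=-7,dy=-9->C
  (4,5):dx=+2,dy=-1->D; (4,6):dx=-3,dy=-3->C; (5,6):dx=-5,dy=-2->C
Step 2: C = 9, D = 6, total pairs = 15.
Step 3: tau = (C - D)/(n(n-1)/2) = (9 - 6)/15 = 0.200000.
Step 4: Exact two-sided p-value (enumerate n! = 720 permutations of y under H0): p = 0.719444.
Step 5: alpha = 0.05. fail to reject H0.

tau_b = 0.2000 (C=9, D=6), p = 0.719444, fail to reject H0.


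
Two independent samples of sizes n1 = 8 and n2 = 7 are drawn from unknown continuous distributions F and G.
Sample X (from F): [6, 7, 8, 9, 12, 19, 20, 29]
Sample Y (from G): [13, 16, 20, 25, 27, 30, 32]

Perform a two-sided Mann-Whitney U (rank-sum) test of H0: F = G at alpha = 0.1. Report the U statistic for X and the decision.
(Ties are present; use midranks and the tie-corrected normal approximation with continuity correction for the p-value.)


Step 1: Combine and sort all 15 observations; assign midranks.
sorted (value, group): (6,X), (7,X), (8,X), (9,X), (12,X), (13,Y), (16,Y), (19,X), (20,X), (20,Y), (25,Y), (27,Y), (29,X), (30,Y), (32,Y)
ranks: 6->1, 7->2, 8->3, 9->4, 12->5, 13->6, 16->7, 19->8, 20->9.5, 20->9.5, 25->11, 27->12, 29->13, 30->14, 32->15
Step 2: Rank sum for X: R1 = 1 + 2 + 3 + 4 + 5 + 8 + 9.5 + 13 = 45.5.
Step 3: U_X = R1 - n1(n1+1)/2 = 45.5 - 8*9/2 = 45.5 - 36 = 9.5.
       U_Y = n1*n2 - U_X = 56 - 9.5 = 46.5.
Step 4: Ties are present, so use the tie-corrected normal approximation (with continuity correction) for the p-value.
Step 5: p-value = 0.037073; compare to alpha = 0.1. reject H0.

U_X = 9.5, p = 0.037073, reject H0 at alpha = 0.1.


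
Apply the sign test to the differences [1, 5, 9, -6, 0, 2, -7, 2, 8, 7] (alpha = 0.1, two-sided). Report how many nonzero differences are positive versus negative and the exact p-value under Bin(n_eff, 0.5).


Step 1: Discard zero differences. Original n = 10; n_eff = number of nonzero differences = 9.
Nonzero differences (with sign): +1, +5, +9, -6, +2, -7, +2, +8, +7
Step 2: Count signs: positive = 7, negative = 2.
Step 3: Under H0: P(positive) = 0.5, so the number of positives S ~ Bin(9, 0.5).
Step 4: Two-sided exact p-value = sum of Bin(9,0.5) probabilities at or below the observed probability = 0.179688.
Step 5: alpha = 0.1. fail to reject H0.

n_eff = 9, pos = 7, neg = 2, p = 0.179688, fail to reject H0.


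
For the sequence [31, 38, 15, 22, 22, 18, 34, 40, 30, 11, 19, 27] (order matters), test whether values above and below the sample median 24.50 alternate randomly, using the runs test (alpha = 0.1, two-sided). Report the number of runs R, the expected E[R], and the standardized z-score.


Step 1: Compute median = 24.50; label A = above, B = below.
Labels in order: AABBBBAAABBA  (n_A = 6, n_B = 6)
Step 2: Count runs R = 5.
Step 3: Under H0 (random ordering), E[R] = 2*n_A*n_B/(n_A+n_B) + 1 = 2*6*6/12 + 1 = 7.0000.
        Var[R] = 2*n_A*n_B*(2*n_A*n_B - n_A - n_B) / ((n_A+n_B)^2 * (n_A+n_B-1)) = 4320/1584 = 2.7273.
        SD[R] = 1.6514.
Step 4: Continuity-corrected z = (R + 0.5 - E[R]) / SD[R] = (5 + 0.5 - 7.0000) / 1.6514 = -0.9083.
Step 5: Two-sided p-value via normal approximation = 2*(1 - Phi(|z|)) = 0.363722.
Step 6: alpha = 0.1. fail to reject H0.

R = 5, z = -0.9083, p = 0.363722, fail to reject H0.


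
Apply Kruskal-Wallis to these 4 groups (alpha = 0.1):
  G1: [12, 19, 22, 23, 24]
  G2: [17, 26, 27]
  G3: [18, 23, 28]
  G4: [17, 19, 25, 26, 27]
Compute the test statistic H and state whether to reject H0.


Step 1: Combine all N = 16 observations and assign midranks.
sorted (value, group, rank): (12,G1,1), (17,G2,2.5), (17,G4,2.5), (18,G3,4), (19,G1,5.5), (19,G4,5.5), (22,G1,7), (23,G1,8.5), (23,G3,8.5), (24,G1,10), (25,G4,11), (26,G2,12.5), (26,G4,12.5), (27,G2,14.5), (27,G4,14.5), (28,G3,16)
Step 2: Sum ranks within each group.
R_1 = 32 (n_1 = 5)
R_2 = 29.5 (n_2 = 3)
R_3 = 28.5 (n_3 = 3)
R_4 = 46 (n_4 = 5)
Step 3: H = 12/(N(N+1)) * sum(R_i^2/n_i) - 3(N+1)
     = 12/(16*17) * (32^2/5 + 29.5^2/3 + 28.5^2/3 + 46^2/5) - 3*17
     = 0.044118 * 1188.83 - 51
     = 1.448529.
Step 4: Ties present; correction factor C = 1 - 30/(16^3 - 16) = 0.992647. Corrected H = 1.448529 / 0.992647 = 1.459259.
Step 5: Under H0, H ~ chi^2(3); p-value = 0.691705.
Step 6: alpha = 0.1. fail to reject H0.

H = 1.4593, df = 3, p = 0.691705, fail to reject H0.


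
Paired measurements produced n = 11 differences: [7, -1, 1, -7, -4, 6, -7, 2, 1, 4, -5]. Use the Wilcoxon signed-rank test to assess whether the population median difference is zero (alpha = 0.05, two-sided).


Step 1: Drop any zero differences (none here) and take |d_i|.
|d| = [7, 1, 1, 7, 4, 6, 7, 2, 1, 4, 5]
Step 2: Midrank |d_i| (ties get averaged ranks).
ranks: |7|->10, |1|->2, |1|->2, |7|->10, |4|->5.5, |6|->8, |7|->10, |2|->4, |1|->2, |4|->5.5, |5|->7
Step 3: Attach original signs; sum ranks with positive sign and with negative sign.
W+ = 10 + 2 + 8 + 4 + 2 + 5.5 = 31.5
W- = 2 + 10 + 5.5 + 10 + 7 = 34.5
(Check: W+ + W- = 66 should equal n(n+1)/2 = 66.)
Step 4: Test statistic W = min(W+, W-) = 31.5.
Step 5: Ties in |d|, so use the tie-corrected normal approximation.
        E[W] = n(n+1)/4 = 11*12/4 = 33.
        Tie groups: |d|=1 (t=3), |d|=4 (t=2), |d|=7 (t=3); sum(t^3 - t) = 54.
        Var[W] = n(n+1)(2n+1)/24 - sum(t^3-t)/48 = 3036/24 - 54/48 = 125.375.
        z = (W - E[W]) / sqrt(Var[W]) = (31.5 - 33) / 11.1971 = -0.1340.
        Two-sided p = 2*Phi(z) = 0.893432.
Step 6: alpha = 0.05. fail to reject H0.

W+ = 31.5, W- = 34.5, W = min = 31.5, p = 0.893432, fail to reject H0.


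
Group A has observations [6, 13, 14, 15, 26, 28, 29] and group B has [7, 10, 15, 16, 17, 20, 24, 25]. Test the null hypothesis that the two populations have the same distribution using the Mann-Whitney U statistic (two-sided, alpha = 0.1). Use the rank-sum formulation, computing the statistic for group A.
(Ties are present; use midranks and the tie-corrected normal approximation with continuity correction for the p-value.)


Step 1: Combine and sort all 15 observations; assign midranks.
sorted (value, group): (6,X), (7,Y), (10,Y), (13,X), (14,X), (15,X), (15,Y), (16,Y), (17,Y), (20,Y), (24,Y), (25,Y), (26,X), (28,X), (29,X)
ranks: 6->1, 7->2, 10->3, 13->4, 14->5, 15->6.5, 15->6.5, 16->8, 17->9, 20->10, 24->11, 25->12, 26->13, 28->14, 29->15
Step 2: Rank sum for X: R1 = 1 + 4 + 5 + 6.5 + 13 + 14 + 15 = 58.5.
Step 3: U_X = R1 - n1(n1+1)/2 = 58.5 - 7*8/2 = 58.5 - 28 = 30.5.
       U_Y = n1*n2 - U_X = 56 - 30.5 = 25.5.
Step 4: Ties are present, so use the tie-corrected normal approximation (with continuity correction) for the p-value.
Step 5: p-value = 0.816801; compare to alpha = 0.1. fail to reject H0.

U_X = 30.5, p = 0.816801, fail to reject H0 at alpha = 0.1.


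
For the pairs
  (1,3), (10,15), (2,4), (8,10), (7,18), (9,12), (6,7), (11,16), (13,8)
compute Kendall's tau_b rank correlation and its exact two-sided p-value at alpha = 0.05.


Step 1: Enumerate the 36 unordered pairs (i,j) with i<j and classify each by sign(x_j-x_i) * sign(y_j-y_i).
  (1,2):dx=+9,dy=+12->C; (1,3):dx=+1,dy=+1->C; (1,4):dx=+7,dy=+7->C; (1,5):dx=+6,dy=+15->C
  (1,6):dx=+8,dy=+9->C; (1,7):dx=+5,dy=+4->C; (1,8):dx=+10,dy=+13->C; (1,9):dx=+12,dy=+5->C
  (2,3):dx=-8,dy=-11->C; (2,4):dx=-2,dy=-5->C; (2,5):dx=-3,dy=+3->D; (2,6):dx=-1,dy=-3->C
  (2,7):dx=-4,dy=-8->C; (2,8):dx=+1,dy=+1->C; (2,9):dx=+3,dy=-7->D; (3,4):dx=+6,dy=+6->C
  (3,5):dx=+5,dy=+14->C; (3,6):dx=+7,dy=+8->C; (3,7):dx=+4,dy=+3->C; (3,8):dx=+9,dy=+12->C
  (3,9):dx=+11,dy=+4->C; (4,5):dx=-1,dy=+8->D; (4,6):dx=+1,dy=+2->C; (4,7):dx=-2,dy=-3->C
  (4,8):dx=+3,dy=+6->C; (4,9):dx=+5,dy=-2->D; (5,6):dx=+2,dy=-6->D; (5,7):dx=-1,dy=-11->C
  (5,8):dx=+4,dy=-2->D; (5,9):dx=+6,dy=-10->D; (6,7):dx=-3,dy=-5->C; (6,8):dx=+2,dy=+4->C
  (6,9):dx=+4,dy=-4->D; (7,8):dx=+5,dy=+9->C; (7,9):dx=+7,dy=+1->C; (8,9):dx=+2,dy=-8->D
Step 2: C = 27, D = 9, total pairs = 36.
Step 3: tau = (C - D)/(n(n-1)/2) = (27 - 9)/36 = 0.500000.
Step 4: Exact two-sided p-value (enumerate n! = 362880 permutations of y under H0): p = 0.075176.
Step 5: alpha = 0.05. fail to reject H0.

tau_b = 0.5000 (C=27, D=9), p = 0.075176, fail to reject H0.
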